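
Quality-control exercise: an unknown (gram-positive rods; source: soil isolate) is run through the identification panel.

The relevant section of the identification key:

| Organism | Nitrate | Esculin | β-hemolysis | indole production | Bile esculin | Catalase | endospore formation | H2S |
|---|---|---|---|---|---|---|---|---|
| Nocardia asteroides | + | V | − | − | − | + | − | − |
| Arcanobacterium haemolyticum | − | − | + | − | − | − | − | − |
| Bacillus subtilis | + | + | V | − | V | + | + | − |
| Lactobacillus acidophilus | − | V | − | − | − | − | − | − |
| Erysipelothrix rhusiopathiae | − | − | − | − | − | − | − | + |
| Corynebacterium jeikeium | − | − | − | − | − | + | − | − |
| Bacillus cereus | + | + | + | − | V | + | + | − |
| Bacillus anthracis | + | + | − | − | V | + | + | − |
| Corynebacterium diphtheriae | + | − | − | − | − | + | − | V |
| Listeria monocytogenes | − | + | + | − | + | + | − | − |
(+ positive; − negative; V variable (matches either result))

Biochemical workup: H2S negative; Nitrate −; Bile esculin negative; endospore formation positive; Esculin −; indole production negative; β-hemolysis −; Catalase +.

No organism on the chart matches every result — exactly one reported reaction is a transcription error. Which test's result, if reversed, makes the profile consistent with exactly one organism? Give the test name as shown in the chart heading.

As reported, no row in the chart matches all 8 reactions.
Reversing endospore formation (to −) → unique match: Corynebacterium jeikeium.
Reversing H2S → still no organism matches.
Reversing Bile esculin → still no organism matches.
Reversing Nitrate → still no organism matches.
Reversing β-hemolysis → still no organism matches.
Reversing Catalase → still no organism matches.
Reversing Esculin → still no organism matches.
Reversing indole production → still no organism matches.

endospore formation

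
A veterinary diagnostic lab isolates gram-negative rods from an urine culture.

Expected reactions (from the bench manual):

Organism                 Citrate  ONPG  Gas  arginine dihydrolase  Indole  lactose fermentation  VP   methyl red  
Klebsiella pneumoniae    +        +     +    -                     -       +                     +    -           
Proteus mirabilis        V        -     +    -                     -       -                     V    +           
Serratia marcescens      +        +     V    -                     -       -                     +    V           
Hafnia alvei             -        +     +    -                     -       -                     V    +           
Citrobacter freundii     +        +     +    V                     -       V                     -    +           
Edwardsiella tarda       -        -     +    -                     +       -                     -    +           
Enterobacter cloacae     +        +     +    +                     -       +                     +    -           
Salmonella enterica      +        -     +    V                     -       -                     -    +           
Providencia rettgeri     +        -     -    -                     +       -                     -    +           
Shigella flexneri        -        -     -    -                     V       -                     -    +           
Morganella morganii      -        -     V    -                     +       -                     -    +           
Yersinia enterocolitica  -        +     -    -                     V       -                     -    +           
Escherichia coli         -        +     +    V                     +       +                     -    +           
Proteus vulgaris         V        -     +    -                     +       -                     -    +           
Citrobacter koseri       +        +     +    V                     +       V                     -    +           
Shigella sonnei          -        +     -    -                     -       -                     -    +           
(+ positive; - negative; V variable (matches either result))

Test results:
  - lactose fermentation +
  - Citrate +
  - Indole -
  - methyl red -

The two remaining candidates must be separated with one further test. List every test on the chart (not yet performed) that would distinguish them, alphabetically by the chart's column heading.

arginine dihydrolase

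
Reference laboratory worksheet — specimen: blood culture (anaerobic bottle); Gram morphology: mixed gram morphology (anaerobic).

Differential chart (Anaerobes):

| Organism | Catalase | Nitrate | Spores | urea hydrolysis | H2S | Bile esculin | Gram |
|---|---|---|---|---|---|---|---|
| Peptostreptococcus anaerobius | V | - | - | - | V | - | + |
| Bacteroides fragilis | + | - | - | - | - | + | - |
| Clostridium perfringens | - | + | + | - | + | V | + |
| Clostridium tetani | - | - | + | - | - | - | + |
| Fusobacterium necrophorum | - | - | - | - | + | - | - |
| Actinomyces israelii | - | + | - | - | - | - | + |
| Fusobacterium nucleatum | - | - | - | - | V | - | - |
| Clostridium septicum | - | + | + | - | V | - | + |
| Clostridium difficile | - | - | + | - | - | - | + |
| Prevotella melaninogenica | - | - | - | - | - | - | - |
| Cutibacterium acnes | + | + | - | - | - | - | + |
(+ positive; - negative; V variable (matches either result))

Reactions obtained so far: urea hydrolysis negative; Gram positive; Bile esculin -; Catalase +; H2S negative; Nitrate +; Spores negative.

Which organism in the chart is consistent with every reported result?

Catalase +: excludes 8 organisms — 3 left.
Gram +: excludes Bacteroides fragilis — 2 left.
H2S -: all 2 remaining candidates are consistent.
Nitrate +: excludes Peptostreptococcus anaerobius — 1 left.
Spores -: the one remaining candidate is consistent.
urea hydrolysis -: the one remaining candidate is consistent.
Bile esculin -: the one remaining candidate is consistent.

Cutibacterium acnes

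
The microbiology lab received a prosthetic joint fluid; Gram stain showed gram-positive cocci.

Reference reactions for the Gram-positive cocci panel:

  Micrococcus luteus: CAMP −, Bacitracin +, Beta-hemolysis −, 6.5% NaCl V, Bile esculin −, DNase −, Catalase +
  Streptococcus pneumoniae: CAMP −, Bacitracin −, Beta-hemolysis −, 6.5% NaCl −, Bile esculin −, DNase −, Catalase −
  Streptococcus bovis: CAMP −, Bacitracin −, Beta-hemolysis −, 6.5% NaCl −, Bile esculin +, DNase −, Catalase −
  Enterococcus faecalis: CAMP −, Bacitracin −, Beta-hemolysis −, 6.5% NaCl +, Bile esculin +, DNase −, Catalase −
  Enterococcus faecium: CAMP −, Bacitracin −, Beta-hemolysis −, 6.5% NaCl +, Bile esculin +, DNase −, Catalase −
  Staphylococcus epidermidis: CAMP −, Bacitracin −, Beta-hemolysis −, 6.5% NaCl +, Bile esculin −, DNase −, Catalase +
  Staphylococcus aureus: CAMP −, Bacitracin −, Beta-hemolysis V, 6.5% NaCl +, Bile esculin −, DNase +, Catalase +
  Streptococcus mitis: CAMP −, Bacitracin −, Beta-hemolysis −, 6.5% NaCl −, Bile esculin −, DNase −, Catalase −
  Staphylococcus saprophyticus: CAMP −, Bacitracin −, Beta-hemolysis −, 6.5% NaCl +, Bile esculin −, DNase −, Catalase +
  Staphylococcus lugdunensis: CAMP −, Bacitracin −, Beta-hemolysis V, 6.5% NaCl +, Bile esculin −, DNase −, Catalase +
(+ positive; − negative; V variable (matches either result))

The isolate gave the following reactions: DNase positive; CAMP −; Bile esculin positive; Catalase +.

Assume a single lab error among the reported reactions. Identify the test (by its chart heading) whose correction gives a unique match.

As reported, no row in the chart matches all 4 reactions.
Reversing Catalase → still no organism matches.
Reversing Bile esculin (to −) → unique match: Staphylococcus aureus.
Reversing CAMP → still no organism matches.
Reversing DNase → still no organism matches.

Bile esculin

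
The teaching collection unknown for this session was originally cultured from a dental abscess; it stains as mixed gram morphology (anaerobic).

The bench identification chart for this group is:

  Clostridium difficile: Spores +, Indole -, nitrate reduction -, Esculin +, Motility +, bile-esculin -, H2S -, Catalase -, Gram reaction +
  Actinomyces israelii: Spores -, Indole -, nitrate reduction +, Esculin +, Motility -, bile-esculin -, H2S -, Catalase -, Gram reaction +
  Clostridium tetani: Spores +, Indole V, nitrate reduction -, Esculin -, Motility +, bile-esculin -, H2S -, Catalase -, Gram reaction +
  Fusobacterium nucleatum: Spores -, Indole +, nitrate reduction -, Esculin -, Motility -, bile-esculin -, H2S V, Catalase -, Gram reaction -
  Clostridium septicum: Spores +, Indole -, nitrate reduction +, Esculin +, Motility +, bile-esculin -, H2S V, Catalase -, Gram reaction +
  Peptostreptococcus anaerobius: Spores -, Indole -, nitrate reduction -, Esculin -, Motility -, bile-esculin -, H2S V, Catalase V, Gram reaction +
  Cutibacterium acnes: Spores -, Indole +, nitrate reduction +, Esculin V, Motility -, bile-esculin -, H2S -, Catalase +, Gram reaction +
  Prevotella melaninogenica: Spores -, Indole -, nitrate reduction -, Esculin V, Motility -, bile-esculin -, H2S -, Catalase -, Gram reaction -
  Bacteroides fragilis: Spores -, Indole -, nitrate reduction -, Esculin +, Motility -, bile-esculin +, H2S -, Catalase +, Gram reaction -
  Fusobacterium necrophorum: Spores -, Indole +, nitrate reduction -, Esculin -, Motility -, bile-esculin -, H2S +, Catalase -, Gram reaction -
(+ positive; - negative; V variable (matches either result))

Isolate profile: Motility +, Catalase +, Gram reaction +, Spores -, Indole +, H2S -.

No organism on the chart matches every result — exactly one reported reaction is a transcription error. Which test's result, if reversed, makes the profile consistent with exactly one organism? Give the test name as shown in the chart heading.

As reported, no row in the chart matches all 6 reactions.
Reversing Spores → still no organism matches.
Reversing Catalase → still no organism matches.
Reversing H2S → still no organism matches.
Reversing Indole → still no organism matches.
Reversing Motility (to -) → unique match: Cutibacterium acnes.
Reversing Gram reaction → still no organism matches.

Motility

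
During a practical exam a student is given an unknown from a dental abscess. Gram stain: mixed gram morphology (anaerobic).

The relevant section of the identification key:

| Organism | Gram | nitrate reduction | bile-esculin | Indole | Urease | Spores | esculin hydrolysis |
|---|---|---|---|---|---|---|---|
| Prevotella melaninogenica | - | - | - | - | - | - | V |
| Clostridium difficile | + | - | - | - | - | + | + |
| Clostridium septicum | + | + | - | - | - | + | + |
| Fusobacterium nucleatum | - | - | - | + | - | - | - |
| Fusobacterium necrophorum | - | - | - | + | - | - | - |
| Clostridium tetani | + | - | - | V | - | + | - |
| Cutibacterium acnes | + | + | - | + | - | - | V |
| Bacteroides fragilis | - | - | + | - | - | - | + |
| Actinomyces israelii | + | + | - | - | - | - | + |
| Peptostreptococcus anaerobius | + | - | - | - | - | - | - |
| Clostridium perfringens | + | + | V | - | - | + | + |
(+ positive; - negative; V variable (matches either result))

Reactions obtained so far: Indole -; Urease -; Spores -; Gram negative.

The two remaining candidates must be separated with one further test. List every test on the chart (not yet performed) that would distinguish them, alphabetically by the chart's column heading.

Spores -: excludes Clostridium difficile, Clostridium septicum, Clostridium tetani, Clostridium perfringens — 7 left.
Gram -: excludes Cutibacterium acnes, Actinomyces israelii, Peptostreptococcus anaerobius — 4 left.
Urease -: all 4 remaining candidates are consistent.
Indole -: excludes Fusobacterium nucleatum, Fusobacterium necrophorum — 2 left.
Two candidates remain: Bacteroides fragilis and Prevotella melaninogenica.
  nitrate reduction: - vs - — same for both, does not separate.
  bile-esculin: Bacteroides fragilis +, Prevotella melaninogenica - — discriminates.
  esculin hydrolysis: + vs V — variable for at least one, does not separate.

bile-esculin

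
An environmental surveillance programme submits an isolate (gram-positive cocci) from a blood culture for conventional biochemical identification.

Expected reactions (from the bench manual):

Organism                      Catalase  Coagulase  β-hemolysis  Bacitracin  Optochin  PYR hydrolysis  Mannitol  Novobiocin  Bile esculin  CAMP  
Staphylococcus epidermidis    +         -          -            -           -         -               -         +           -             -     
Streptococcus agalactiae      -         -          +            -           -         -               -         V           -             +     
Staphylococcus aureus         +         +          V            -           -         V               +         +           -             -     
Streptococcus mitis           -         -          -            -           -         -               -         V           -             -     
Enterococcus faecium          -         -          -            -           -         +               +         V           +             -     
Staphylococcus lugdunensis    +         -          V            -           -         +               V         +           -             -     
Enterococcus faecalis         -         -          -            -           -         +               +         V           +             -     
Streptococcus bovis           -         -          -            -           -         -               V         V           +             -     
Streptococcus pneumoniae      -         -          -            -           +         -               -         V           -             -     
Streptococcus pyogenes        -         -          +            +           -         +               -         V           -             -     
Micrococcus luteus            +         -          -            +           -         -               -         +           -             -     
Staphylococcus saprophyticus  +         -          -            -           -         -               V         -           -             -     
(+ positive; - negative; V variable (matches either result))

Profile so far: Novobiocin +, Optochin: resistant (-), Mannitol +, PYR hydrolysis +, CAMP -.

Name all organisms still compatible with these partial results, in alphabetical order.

Enterococcus faecalis, Enterococcus faecium, Staphylococcus aureus, Staphylococcus lugdunensis

Optochin -: excludes Streptococcus pneumoniae — 11 left.
Novobiocin +: excludes Staphylococcus saprophyticus — 10 left.
CAMP -: excludes Streptococcus agalactiae — 9 left.
Mannitol +: excludes Staphylococcus epidermidis, Streptococcus mitis, Streptococcus pyogenes, Micrococcus luteus — 5 left.
PYR hydrolysis +: excludes Streptococcus bovis — 4 left.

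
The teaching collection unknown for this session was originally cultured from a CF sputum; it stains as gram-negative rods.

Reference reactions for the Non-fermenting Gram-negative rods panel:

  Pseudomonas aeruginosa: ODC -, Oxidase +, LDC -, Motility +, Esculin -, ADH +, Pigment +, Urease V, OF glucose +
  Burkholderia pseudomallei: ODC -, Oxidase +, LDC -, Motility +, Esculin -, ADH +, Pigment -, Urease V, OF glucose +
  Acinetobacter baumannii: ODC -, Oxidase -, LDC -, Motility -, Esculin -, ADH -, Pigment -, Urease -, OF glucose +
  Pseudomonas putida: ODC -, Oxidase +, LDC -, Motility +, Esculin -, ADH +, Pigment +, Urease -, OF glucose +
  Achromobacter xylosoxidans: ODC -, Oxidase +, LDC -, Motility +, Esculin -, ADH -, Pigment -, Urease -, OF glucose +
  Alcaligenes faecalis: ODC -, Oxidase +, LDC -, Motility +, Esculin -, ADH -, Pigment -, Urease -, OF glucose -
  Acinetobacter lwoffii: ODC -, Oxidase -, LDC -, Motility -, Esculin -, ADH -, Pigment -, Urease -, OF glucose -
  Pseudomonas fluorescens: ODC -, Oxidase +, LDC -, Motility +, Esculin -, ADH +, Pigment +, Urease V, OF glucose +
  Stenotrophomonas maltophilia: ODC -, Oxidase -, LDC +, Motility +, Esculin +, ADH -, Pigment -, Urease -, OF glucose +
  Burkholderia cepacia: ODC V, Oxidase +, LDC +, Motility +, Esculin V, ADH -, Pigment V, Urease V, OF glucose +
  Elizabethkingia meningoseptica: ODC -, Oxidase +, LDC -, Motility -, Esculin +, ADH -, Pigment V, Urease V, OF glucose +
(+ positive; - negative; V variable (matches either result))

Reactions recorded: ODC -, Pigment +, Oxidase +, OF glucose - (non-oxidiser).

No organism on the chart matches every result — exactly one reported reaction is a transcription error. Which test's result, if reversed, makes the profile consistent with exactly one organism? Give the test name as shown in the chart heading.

Pigment

As reported, no row in the chart matches all 4 reactions.
Reversing Oxidase → still no organism matches.
Reversing Pigment (to -) → unique match: Alcaligenes faecalis.
Reversing ODC → still no organism matches.
Reversing OF glucose → 5 organisms match (not unique).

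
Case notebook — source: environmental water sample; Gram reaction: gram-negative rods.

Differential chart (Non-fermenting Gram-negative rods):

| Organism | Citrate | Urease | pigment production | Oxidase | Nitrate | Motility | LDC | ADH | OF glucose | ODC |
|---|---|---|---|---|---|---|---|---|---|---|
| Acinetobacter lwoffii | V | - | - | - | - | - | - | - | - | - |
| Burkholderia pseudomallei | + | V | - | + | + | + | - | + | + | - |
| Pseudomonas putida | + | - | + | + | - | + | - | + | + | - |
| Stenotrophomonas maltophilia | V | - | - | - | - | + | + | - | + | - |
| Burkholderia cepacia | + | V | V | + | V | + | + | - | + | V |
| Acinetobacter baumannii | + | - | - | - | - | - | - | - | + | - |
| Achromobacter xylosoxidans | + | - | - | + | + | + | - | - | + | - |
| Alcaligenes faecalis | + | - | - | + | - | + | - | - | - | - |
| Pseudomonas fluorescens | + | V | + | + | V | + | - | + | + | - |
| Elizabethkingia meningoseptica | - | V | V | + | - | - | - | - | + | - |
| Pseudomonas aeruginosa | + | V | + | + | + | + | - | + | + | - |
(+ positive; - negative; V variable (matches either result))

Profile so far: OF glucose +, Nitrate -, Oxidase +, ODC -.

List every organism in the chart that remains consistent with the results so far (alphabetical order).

Oxidase +: excludes Acinetobacter lwoffii, Stenotrophomonas maltophilia, Acinetobacter baumannii — 8 left.
ODC -: all 8 remaining candidates are consistent.
Nitrate -: excludes Burkholderia pseudomallei, Achromobacter xylosoxidans, Pseudomonas aeruginosa — 5 left.
OF glucose +: excludes Alcaligenes faecalis — 4 left.

Burkholderia cepacia, Elizabethkingia meningoseptica, Pseudomonas fluorescens, Pseudomonas putida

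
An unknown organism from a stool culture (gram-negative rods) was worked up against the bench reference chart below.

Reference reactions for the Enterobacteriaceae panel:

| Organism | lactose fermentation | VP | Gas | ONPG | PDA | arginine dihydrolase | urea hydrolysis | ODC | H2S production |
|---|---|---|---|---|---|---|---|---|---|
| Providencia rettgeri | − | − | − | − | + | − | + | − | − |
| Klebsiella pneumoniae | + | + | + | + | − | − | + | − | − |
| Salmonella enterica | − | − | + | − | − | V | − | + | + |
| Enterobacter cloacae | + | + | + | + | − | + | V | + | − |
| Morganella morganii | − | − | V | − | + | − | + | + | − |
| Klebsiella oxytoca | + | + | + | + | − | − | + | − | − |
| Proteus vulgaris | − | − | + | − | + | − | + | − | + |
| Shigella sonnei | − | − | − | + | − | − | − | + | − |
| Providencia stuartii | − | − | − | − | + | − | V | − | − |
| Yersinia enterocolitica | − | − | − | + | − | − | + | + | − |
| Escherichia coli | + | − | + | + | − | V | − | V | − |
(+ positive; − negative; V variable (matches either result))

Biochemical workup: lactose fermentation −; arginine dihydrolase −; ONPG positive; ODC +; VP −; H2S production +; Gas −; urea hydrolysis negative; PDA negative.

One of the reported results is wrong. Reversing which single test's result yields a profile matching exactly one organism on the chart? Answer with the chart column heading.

As reported, no row in the chart matches all 9 reactions.
Reversing VP → still no organism matches.
Reversing lactose fermentation → still no organism matches.
Reversing ONPG → still no organism matches.
Reversing urea hydrolysis → still no organism matches.
Reversing PDA → still no organism matches.
Reversing ODC → still no organism matches.
Reversing arginine dihydrolase → still no organism matches.
Reversing Gas → still no organism matches.
Reversing H2S production (to −) → unique match: Shigella sonnei.

H2S production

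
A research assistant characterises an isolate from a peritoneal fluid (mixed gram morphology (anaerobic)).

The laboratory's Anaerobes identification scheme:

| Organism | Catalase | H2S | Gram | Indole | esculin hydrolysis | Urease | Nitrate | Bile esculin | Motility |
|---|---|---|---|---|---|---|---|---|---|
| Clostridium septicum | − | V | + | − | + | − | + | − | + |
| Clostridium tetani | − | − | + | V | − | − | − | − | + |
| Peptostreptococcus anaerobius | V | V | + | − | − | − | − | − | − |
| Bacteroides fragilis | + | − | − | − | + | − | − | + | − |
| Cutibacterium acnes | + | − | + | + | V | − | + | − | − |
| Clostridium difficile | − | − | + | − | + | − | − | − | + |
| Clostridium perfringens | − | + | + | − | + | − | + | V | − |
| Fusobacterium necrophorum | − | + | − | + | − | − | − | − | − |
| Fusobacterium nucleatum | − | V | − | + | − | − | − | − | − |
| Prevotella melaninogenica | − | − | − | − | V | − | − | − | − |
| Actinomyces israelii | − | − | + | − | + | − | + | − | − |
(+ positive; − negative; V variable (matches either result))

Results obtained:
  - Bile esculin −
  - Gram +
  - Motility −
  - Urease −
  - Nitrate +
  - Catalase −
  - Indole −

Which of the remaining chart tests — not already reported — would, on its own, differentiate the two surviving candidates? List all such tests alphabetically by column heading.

H2S

Indole −: excludes Cutibacterium acnes, Fusobacterium necrophorum, Fusobacterium nucleatum — 8 left.
Urease −: all 8 remaining candidates are consistent.
Gram +: excludes Bacteroides fragilis, Prevotella melaninogenica — 6 left.
Nitrate +: excludes Clostridium tetani, Peptostreptococcus anaerobius, Clostridium difficile — 3 left.
Catalase −: all 3 remaining candidates are consistent.
Bile esculin −: all 3 remaining candidates are consistent.
Motility −: excludes Clostridium septicum — 2 left.
Two candidates remain: Actinomyces israelii and Clostridium perfringens.
  H2S: Actinomyces israelii −, Clostridium perfringens + — discriminates.
  esculin hydrolysis: + vs + — same for both, does not separate.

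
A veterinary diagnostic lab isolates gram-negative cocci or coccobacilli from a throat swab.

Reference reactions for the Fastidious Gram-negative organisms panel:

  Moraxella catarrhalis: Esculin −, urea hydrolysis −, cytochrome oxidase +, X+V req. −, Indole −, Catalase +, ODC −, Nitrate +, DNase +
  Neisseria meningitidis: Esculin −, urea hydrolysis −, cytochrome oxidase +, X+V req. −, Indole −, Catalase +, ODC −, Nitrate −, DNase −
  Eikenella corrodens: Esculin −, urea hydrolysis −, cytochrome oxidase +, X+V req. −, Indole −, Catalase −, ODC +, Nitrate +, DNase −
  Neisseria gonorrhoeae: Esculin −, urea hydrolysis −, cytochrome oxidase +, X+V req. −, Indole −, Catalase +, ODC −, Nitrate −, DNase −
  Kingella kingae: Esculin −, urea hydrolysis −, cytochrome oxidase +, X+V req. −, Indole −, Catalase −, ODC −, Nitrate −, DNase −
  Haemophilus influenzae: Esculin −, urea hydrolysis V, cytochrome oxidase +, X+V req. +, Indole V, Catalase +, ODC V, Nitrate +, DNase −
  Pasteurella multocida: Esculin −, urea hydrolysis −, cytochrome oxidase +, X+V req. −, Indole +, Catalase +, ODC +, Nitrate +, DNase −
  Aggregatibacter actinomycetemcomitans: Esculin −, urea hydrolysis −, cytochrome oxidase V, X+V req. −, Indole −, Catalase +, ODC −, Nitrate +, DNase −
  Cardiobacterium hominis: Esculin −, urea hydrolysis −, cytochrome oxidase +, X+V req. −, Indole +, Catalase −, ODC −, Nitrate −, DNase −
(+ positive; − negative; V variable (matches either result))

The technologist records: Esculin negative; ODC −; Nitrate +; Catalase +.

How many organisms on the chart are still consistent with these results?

ODC −: excludes Eikenella corrodens, Pasteurella multocida — 7 left.
Esculin −: all 7 remaining candidates are consistent.
Catalase +: excludes Kingella kingae, Cardiobacterium hominis — 5 left.
Nitrate +: excludes Neisseria meningitidis, Neisseria gonorrhoeae — 3 left.
Still consistent: Aggregatibacter actinomycetemcomitans, Haemophilus influenzae, Moraxella catarrhalis.

3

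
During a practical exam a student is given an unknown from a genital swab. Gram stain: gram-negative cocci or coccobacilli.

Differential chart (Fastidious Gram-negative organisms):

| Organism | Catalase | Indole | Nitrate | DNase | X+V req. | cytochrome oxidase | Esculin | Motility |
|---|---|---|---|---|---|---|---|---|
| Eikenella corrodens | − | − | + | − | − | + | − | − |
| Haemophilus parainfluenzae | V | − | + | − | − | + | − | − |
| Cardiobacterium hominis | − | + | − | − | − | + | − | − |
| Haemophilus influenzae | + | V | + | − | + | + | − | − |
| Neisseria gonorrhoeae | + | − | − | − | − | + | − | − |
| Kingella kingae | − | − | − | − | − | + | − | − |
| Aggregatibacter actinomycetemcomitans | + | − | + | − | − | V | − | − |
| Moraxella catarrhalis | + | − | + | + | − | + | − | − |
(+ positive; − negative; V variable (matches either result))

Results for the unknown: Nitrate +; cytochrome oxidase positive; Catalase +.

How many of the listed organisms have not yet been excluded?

4

Catalase +: excludes Eikenella corrodens, Cardiobacterium hominis, Kingella kingae — 5 left.
Nitrate +: excludes Neisseria gonorrhoeae — 4 left.
cytochrome oxidase +: all 4 remaining candidates are consistent.
Still consistent: Aggregatibacter actinomycetemcomitans, Haemophilus influenzae, Haemophilus parainfluenzae, Moraxella catarrhalis.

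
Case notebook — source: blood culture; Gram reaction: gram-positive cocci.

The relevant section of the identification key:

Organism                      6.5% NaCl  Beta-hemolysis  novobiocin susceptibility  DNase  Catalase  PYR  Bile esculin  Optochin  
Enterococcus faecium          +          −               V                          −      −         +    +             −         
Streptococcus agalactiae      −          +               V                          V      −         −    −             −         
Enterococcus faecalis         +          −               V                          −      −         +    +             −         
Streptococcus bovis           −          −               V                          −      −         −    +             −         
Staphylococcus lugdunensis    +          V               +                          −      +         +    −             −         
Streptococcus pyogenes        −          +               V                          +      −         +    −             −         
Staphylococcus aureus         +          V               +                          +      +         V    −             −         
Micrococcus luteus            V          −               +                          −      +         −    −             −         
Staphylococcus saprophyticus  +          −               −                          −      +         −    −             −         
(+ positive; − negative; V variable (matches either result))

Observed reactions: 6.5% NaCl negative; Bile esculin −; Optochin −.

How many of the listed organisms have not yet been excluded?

6.5% NaCl −: excludes 5 organisms — 4 left.
Bile esculin −: excludes Streptococcus bovis — 3 left.
Optochin −: all 3 remaining candidates are consistent.
Still consistent: Micrococcus luteus, Streptococcus agalactiae, Streptococcus pyogenes.

3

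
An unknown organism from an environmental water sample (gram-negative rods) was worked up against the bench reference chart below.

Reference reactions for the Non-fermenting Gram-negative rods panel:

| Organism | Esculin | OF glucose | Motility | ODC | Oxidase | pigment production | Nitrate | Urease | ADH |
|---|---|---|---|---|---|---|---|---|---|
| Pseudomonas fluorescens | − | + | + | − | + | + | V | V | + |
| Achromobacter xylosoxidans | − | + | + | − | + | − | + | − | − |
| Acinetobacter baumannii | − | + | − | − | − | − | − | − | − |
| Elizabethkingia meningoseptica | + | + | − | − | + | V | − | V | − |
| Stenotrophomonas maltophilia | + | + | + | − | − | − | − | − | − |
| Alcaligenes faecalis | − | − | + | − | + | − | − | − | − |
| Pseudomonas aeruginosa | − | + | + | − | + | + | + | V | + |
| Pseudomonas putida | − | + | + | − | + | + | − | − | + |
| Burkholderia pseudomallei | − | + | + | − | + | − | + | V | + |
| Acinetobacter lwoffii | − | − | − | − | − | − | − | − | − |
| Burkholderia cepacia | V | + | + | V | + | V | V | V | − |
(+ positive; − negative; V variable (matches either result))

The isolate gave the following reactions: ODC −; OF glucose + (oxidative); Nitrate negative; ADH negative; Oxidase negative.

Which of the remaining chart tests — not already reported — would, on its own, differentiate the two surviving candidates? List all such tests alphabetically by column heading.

Oxidase −: excludes 8 organisms — 3 left.
ADH −: all 3 remaining candidates are consistent.
Nitrate −: all 3 remaining candidates are consistent.
ODC −: all 3 remaining candidates are consistent.
OF glucose +: excludes Acinetobacter lwoffii — 2 left.
Two candidates remain: Acinetobacter baumannii and Stenotrophomonas maltophilia.
  Esculin: Acinetobacter baumannii −, Stenotrophomonas maltophilia + — discriminates.
  Motility: Acinetobacter baumannii −, Stenotrophomonas maltophilia + — discriminates.
  pigment production: − vs − — same for both, does not separate.
  Urease: − vs − — same for both, does not separate.

Esculin, Motility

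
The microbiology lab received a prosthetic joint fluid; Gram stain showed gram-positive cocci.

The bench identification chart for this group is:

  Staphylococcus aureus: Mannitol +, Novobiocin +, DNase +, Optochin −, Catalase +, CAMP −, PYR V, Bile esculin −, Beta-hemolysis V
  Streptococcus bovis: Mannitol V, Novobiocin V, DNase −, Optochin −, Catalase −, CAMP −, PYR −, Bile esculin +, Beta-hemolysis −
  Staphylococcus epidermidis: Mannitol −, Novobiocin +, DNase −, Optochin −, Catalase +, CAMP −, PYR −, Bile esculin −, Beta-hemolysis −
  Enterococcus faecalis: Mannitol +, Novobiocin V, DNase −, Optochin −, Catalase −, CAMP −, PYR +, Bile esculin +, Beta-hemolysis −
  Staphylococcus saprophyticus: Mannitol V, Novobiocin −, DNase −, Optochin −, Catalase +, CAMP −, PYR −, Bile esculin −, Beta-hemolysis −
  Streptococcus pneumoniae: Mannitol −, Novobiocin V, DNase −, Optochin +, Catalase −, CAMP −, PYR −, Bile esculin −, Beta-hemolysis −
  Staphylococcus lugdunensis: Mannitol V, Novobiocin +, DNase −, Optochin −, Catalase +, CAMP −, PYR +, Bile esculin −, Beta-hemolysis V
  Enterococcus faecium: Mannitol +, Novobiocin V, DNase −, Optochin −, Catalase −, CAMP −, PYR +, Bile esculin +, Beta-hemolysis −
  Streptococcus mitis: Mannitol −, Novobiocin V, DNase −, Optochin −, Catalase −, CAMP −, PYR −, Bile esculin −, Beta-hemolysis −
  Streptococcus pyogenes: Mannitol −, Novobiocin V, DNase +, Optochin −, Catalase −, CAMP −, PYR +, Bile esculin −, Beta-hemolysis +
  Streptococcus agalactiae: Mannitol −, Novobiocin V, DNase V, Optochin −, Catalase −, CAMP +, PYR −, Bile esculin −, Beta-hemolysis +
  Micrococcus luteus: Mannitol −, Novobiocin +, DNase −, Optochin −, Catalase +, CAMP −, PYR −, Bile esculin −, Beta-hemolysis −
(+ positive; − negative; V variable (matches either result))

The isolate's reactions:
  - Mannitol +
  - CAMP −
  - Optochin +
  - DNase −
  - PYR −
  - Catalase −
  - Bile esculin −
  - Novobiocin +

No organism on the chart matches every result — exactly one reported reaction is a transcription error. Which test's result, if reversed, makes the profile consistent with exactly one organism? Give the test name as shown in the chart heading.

Mannitol

As reported, no row in the chart matches all 8 reactions.
Reversing PYR → still no organism matches.
Reversing Mannitol (to −) → unique match: Streptococcus pneumoniae.
Reversing Optochin → still no organism matches.
Reversing Novobiocin → still no organism matches.
Reversing Catalase → still no organism matches.
Reversing CAMP → still no organism matches.
Reversing Bile esculin → still no organism matches.
Reversing DNase → still no organism matches.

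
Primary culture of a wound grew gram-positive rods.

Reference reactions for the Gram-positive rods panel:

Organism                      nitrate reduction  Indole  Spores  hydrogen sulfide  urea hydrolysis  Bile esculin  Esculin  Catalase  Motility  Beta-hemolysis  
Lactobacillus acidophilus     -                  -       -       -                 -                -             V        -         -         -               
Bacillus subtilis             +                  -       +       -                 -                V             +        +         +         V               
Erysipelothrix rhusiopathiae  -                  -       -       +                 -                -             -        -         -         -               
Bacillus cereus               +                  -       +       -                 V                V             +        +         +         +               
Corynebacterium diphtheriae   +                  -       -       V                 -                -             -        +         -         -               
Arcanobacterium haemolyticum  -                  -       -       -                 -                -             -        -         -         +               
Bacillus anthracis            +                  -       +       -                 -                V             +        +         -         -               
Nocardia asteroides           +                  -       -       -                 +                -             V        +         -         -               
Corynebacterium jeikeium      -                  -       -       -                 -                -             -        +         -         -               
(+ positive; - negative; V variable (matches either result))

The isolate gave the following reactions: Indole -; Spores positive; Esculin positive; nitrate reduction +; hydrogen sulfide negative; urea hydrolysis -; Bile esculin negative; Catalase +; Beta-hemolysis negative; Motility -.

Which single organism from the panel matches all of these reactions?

Bile esculin -: all 9 remaining candidates are consistent.
Spores +: excludes 6 organisms — 3 left.
hydrogen sulfide -: all 3 remaining candidates are consistent.
Motility -: excludes Bacillus subtilis, Bacillus cereus — 1 left.
Beta-hemolysis -: the one remaining candidate is consistent.
Esculin +: the one remaining candidate is consistent.
nitrate reduction +: the one remaining candidate is consistent.
Catalase +: the one remaining candidate is consistent.
Indole -: the one remaining candidate is consistent.
urea hydrolysis -: the one remaining candidate is consistent.

Bacillus anthracis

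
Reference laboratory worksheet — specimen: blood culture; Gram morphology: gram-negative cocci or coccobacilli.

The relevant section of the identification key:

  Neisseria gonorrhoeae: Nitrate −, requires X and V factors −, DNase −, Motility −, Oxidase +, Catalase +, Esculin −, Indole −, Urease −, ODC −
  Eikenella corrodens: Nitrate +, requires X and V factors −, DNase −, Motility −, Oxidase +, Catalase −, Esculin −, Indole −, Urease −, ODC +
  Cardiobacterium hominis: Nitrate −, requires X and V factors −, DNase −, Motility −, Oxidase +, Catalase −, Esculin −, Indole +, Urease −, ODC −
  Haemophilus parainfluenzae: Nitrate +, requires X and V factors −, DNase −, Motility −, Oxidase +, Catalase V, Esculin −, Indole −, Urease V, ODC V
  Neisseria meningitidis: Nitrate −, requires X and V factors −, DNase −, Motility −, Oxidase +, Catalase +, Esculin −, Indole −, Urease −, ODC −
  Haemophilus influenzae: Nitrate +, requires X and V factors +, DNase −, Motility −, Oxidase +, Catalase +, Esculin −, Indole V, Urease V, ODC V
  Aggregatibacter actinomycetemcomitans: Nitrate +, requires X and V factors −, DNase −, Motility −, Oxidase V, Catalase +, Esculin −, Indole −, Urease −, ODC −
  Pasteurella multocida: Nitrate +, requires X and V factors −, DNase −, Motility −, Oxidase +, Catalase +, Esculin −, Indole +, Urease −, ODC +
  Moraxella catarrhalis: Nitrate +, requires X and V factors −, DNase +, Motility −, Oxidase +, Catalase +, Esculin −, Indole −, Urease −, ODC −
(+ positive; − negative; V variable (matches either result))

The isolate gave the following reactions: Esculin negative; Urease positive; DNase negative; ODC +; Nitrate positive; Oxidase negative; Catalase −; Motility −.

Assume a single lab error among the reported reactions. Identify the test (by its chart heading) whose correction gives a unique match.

Oxidase

As reported, no row in the chart matches all 8 reactions.
Reversing Urease → still no organism matches.
Reversing Oxidase (to +) → unique match: Haemophilus parainfluenzae.
Reversing DNase → still no organism matches.
Reversing Esculin → still no organism matches.
Reversing Catalase → still no organism matches.
Reversing Nitrate → still no organism matches.
Reversing ODC → still no organism matches.
Reversing Motility → still no organism matches.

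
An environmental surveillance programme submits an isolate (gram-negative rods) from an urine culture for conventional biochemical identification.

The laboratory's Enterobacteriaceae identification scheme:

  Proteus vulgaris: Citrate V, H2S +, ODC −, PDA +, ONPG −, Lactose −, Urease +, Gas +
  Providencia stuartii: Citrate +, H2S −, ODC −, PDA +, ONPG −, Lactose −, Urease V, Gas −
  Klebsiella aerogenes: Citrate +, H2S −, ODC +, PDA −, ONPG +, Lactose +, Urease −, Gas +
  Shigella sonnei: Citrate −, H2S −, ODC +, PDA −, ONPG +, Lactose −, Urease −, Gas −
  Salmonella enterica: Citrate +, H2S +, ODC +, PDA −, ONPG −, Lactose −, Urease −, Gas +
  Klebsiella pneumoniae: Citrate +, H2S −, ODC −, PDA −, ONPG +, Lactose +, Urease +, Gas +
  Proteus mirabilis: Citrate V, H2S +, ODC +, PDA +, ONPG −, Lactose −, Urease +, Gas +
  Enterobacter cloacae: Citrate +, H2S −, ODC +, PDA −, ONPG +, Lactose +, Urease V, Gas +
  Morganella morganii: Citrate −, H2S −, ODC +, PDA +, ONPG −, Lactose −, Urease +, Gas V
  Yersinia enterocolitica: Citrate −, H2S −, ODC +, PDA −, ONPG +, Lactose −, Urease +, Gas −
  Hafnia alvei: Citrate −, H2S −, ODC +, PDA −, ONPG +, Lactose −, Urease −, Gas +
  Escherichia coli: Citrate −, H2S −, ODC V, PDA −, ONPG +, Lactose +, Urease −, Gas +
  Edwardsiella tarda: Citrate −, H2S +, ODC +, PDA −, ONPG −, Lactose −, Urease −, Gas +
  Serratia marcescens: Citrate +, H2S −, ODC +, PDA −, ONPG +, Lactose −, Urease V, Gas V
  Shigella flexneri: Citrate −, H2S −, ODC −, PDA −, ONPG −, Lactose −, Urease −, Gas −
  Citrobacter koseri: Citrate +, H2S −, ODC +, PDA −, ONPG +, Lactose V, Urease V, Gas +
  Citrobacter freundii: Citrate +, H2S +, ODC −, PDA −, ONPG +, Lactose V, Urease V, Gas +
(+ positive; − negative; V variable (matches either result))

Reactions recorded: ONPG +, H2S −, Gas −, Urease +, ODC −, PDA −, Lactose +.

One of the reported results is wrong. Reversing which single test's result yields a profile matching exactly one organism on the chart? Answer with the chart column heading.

As reported, no row in the chart matches all 7 reactions.
Reversing H2S → still no organism matches.
Reversing Urease → still no organism matches.
Reversing Lactose → still no organism matches.
Reversing ODC → still no organism matches.
Reversing Gas (to +) → unique match: Klebsiella pneumoniae.
Reversing ONPG → still no organism matches.
Reversing PDA → still no organism matches.

Gas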